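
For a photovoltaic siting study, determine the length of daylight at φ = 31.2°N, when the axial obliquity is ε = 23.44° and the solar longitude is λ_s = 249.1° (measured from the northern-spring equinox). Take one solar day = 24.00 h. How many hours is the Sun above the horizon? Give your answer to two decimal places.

10.13 h

Solar declination: sin δ = sin ε · sin λ_s = sin 23.44° × sin 249.1° = -0.37162, so δ = -21.815°.
cos H₀ = −tan φ · tan δ = −tan(+31.2°) × tan(-21.815°) = 0.2424, so H₀ = 1.3259 rad = 75.97°.
Daylight = 2H₀/(2π) × 24.00 h = (1.3259/π) × 24.00 = 10.13 h.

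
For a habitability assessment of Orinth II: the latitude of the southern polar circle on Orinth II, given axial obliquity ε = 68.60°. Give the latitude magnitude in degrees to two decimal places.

21.40°

The polar circle is the lowest latitude that experiences at least one full rotation of continuous darkness at the northern-summer solstice; it lies at |ϕ| = 90° − ε = 90° − 68.60° = 21.40°.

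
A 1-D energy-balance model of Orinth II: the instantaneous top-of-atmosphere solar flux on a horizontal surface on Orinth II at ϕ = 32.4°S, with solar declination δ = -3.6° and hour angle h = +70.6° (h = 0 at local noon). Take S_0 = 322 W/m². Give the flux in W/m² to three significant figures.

101 W/m²

cos θ_z = sin ϕ sin δ + cos ϕ cos δ cos h = 0.033645 + 0.279900 = 0.313545.
Flux = S_0 · cos θ_z = 322 × 0.313545 = 101.0 W/m².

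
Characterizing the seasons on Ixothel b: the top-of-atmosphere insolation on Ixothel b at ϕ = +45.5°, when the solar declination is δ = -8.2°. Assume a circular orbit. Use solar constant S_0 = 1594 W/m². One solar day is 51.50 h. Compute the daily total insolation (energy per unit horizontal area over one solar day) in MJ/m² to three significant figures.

cos h₀ = −tan(+45.5°) tan(-8.200°) = 0.1466, h₀ = 1.4236 rad.
Bracket: h₀ sin ϕ sin δ + cos ϕ cos δ sin h₀ = 1.4236×0.71325×-0.14263 + 0.70091×0.98978×0.98919 = -0.144824 + 0.686247 = 0.541423.
Q̄ = (S_0/π) × [bracket] = (1594/π) × 0.541423 = 274.71 W/m².
Daily total = Q̄ × 51.50 h × 3600 s/h = 274.71 × 51.50 × 3600 / 10⁶ = 50.93 MJ/m².

50.9 MJ/m²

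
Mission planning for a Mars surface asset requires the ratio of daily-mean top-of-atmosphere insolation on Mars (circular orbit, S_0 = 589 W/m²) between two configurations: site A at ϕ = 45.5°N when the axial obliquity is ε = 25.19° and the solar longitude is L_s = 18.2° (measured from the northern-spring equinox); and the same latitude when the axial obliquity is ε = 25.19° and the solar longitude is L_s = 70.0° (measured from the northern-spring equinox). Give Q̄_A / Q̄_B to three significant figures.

Q̄_A / Q̄_B ≈ 0.736

— Configuration A (ϕ=+45.5°):
Solar declination: sin δ = sin ε · sin L_s = sin 25.19° × sin 18.2° = 0.13294, so δ = +7.639°.
cos h₀ = −tan(+45.5°) tan(+7.639°) = -0.1365, h₀ = 1.7077 rad.
Bracket: h₀ sin ϕ sin δ + cos ϕ cos δ sin h₀ = 1.7077×0.71325×0.13294 + 0.70091×0.99112×0.99064 = 0.161923 + 0.688184 = 0.850107.
Q̄ = (S_0/π) × [bracket] = (589/π) × 0.850107 = 159.38 W/m².
— Configuration B (ϕ=+45.5°):
Solar declination: sin δ = sin ε · sin L_s = sin 25.19° × sin 70.0° = 0.39995, so δ = +23.575°.
cos h₀ = −tan(+45.5°) tan(+23.575°) = -0.4441, h₀ = 2.0309 rad.
Bracket: h₀ sin ϕ sin δ + cos ϕ cos δ sin h₀ = 2.0309×0.71325×0.39995 + 0.70091×0.91654×0.89600 = 0.579343 + 0.575601 = 1.154944.
Q̄ = (S_0/π) × [bracket] = (589/π) × 1.154944 = 216.53 W/m².
Ratio Q̄_A / Q̄_B = 159.38 / 216.53 = 0.7361.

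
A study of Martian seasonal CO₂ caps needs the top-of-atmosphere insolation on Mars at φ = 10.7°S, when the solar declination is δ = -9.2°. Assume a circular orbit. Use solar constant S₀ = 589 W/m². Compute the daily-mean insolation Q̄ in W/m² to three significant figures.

cos H₀ = −tan(-10.7°) tan(-9.200°) = -0.0306, H₀ = 1.6014 rad.
Bracket: H₀ sin φ sin δ + cos φ cos δ sin H₀ = 1.6014×-0.18567×-0.15988 + 0.98261×0.98714×0.99953 = 0.047537 + 0.969518 = 1.017055.
Q̄ = (S₀/π) × [bracket] = (589/π) × 1.017055 = 190.7 W/m².

Q̄ ≈ 191 W/m²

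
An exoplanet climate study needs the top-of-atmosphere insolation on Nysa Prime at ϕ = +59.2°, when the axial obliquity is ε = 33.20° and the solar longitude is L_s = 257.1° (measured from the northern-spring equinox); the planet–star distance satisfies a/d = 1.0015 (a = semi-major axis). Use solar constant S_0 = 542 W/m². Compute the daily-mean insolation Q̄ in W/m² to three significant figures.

Solar declination: sin δ = sin ε · sin L_s = sin 33.20° × sin 257.1° = -0.53374, so δ = -32.259°.
cos h₀ = −tan(+59.2°) tan(-32.259°) = 1.0588 ≥ 1 ⇒ polar night, h₀ = 0 and Q̄ = 0.
Inverse-square distance factor (a/d)² = 1.0015² = 1.003002.

Q̄ ≈ 0.00 W/m²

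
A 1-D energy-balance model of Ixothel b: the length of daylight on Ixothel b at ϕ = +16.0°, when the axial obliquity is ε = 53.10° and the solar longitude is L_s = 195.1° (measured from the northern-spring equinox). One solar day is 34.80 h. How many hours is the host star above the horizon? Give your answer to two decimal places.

Solar declination: sin δ = sin ε · sin L_s = sin 53.10° × sin 195.1° = -0.20832, so δ = -12.024°.
cos h₀ = −tan ϕ · tan δ = −tan(+16.0°) × tan(-12.024°) = 0.0611, so h₀ = 1.5097 rad = 86.50°.
Daylight = 2h₀/(2π) × 34.80 h = (1.5097/π) × 34.80 = 16.72 h.

16.72 h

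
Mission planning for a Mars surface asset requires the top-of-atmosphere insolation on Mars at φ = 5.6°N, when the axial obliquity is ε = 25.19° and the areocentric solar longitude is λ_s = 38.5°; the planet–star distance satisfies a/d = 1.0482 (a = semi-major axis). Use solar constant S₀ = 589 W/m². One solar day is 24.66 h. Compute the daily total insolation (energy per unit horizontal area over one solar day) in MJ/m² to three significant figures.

18.3 MJ/m²

sin δ = sin 25.19° × sin 38.5° = 0.26496, so δ = +15.364°.
cos H₀ = −tan(+5.6°) tan(+15.364°) = -0.0269, H₀ = 1.5977 rad.
Bracket: H₀ sin φ sin δ + cos φ cos δ sin H₀ = 1.5977×0.09758×0.26496 + 0.99523×0.96426×0.99964 = 0.041308 + 0.959315 = 1.000623.
Inverse-square distance factor (a/d)² = 1.0482² = 1.098723.
Q̄ = (S₀/π) × 1.098723 × [bracket] = (589/π) × 1.098723 × 1.000623 = 206.12 W/m².
Daily total = Q̄ × 24.66 h × 3600 s/h = 206.12 × 24.66 × 3600 / 10⁶ = 18.30 MJ/m².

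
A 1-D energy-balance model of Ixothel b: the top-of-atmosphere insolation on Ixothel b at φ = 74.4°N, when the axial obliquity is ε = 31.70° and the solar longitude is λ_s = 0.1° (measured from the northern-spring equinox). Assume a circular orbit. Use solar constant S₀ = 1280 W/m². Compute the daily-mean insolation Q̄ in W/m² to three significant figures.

Solar declination: sin δ = sin ε · sin λ_s = sin 31.70° × sin 0.1° = 0.00092, so δ = +0.053°.
cos H₀ = −tan(+74.4°) tan(+0.053°) = -0.0033, H₀ = 1.5741 rad.
Bracket: H₀ sin φ sin δ + cos φ cos δ sin H₀ = 1.5741×0.96316×0.00092 + 0.26892×1.00000×0.99999 = 0.001395 + 0.268917 = 0.270312.
Q̄ = (S₀/π) × [bracket] = (1280/π) × 0.270312 = 110.1 W/m².

Q̄ ≈ 110 W/m²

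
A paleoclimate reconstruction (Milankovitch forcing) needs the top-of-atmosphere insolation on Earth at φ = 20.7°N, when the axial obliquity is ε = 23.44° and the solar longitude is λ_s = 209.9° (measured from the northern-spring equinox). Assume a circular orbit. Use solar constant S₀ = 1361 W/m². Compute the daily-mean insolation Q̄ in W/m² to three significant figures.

Solar declination: sin δ = sin ε · sin λ_s = sin 23.44° × sin 209.9° = -0.19829, so δ = -11.437°.
cos H₀ = −tan(+20.7°) tan(-11.437°) = 0.0764, H₀ = 1.4943 rad.
Bracket: H₀ sin φ sin δ + cos φ cos δ sin H₀ = 1.4943×0.35347×-0.19829 + 0.93544×0.98014×0.99707 = -0.104735 + 0.914176 = 0.809441.
Q̄ = (S₀/π) × [bracket] = (1361/π) × 0.809441 = 350.7 W/m².

Q̄ ≈ 351 W/m²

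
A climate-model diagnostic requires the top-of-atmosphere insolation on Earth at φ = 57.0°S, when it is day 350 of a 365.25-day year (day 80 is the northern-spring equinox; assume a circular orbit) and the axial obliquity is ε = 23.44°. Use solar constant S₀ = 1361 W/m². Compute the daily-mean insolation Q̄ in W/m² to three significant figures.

Solar longitude: λ_s = 360° × (350 − 80)/365.25 = 266.119°.
sin δ = sin 23.44° × sin 266.119° = -0.39688, so δ = -23.383°.
cos H₀ = −tan(-57.0°) tan(-23.383°) = -0.6658, H₀ = 2.2994 rad.
Bracket: H₀ sin φ sin δ + cos φ cos δ sin H₀ = 2.2994×-0.83867×-0.39688 + 0.54464×0.91787×0.74611 = 0.765358 + 0.372987 = 1.138345.
Q̄ = (S₀/π) × [bracket] = (1361/π) × 1.138345 = 493.2 W/m².

Q̄ ≈ 493 W/m²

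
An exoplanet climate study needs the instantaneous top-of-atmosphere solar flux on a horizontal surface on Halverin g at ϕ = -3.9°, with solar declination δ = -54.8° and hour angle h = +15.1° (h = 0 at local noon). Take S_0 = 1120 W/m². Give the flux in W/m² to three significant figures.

cos θ_z = sin ϕ sin δ + cos ϕ cos δ cos h = 0.055578 + 0.555241 = 0.610819.
Flux = S_0 · cos θ_z = 1120 × 0.610819 = 684.1 W/m².

684 W/m²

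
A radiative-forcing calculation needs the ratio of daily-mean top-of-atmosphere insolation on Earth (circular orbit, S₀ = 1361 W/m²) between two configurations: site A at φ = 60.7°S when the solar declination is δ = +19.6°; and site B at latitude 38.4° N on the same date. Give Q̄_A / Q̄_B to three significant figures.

Q̄_A / Q̄_B ≈ 0.0894

— Configuration A (φ=-60.7°):
cos H₀ = −tan(-60.7°) tan(+19.600°) = 0.6345, H₀ = 0.8834 rad.
Bracket: H₀ sin φ sin δ + cos φ cos δ sin H₀ = 0.8834×-0.87207×0.33545 + 0.48938×0.94206×0.77289 = -0.258426 + 0.356322 = 0.097896.
Q̄ = (S₀/π) × [bracket] = (1361/π) × 0.097896 = 42.410 W/m².
— Configuration B (φ=+38.4°):
cos H₀ = −tan(+38.4°) tan(+19.600°) = -0.2822, H₀ = 1.8569 rad.
Bracket: H₀ sin φ sin δ + cos φ cos δ sin H₀ = 1.8569×0.62115×0.33545 + 0.78369×0.94206×0.95935 = 0.386913 + 0.708272 = 1.095185.
Q̄ = (S₀/π) × [bracket] = (1361/π) × 1.095185 = 474.46 W/m².
Ratio Q̄_A / Q̄_B = 42.410 / 474.46 = 0.08939.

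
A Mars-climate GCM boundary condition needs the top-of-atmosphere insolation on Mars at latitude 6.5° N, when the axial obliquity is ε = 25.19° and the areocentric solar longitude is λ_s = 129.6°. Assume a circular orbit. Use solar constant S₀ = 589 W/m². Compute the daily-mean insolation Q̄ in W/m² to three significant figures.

sin δ = sin 25.19° × sin 129.6° = 0.32795, so δ = +19.144°.
cos H₀ = −tan(+6.5°) tan(+19.144°) = -0.0396, H₀ = 1.6104 rad.
Bracket: H₀ sin φ sin δ + cos φ cos δ sin H₀ = 1.6104×0.11320×0.32795 + 0.99357×0.94470×0.99922 = 0.059784 + 0.937893 = 0.997677.
Q̄ = (S₀/π) × [bracket] = (589/π) × 0.997677 = 187.0 W/m².

Q̄ ≈ 187 W/m²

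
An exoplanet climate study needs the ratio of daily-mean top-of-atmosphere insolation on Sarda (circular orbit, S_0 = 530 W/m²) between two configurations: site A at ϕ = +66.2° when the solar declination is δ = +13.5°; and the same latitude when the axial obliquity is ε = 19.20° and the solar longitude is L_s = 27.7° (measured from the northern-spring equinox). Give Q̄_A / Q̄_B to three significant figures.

— Configuration A (ϕ=+66.2°):
cos h₀ = −tan(+66.2°) tan(+13.500°) = -0.5443, h₀ = 2.1464 rad.
Bracket: h₀ sin ϕ sin δ + cos ϕ cos δ sin h₀ = 2.1464×0.91496×0.23345 + 0.40355×0.97237×0.83887 = 0.458465 + 0.329173 = 0.787638.
Q̄ = (S_0/π) × [bracket] = (530/π) × 0.787638 = 132.88 W/m².
— Configuration B (ϕ=+66.2°):
Solar declination: sin δ = sin ε · sin L_s = sin 19.20° × sin 27.7° = 0.15287, so δ = +8.793°.
cos h₀ = −tan(+66.2°) tan(+8.793°) = -0.3507, h₀ = 1.9291 rad.
Bracket: h₀ sin ϕ sin δ + cos ϕ cos δ sin h₀ = 1.9291×0.91496×0.15287 + 0.40355×0.98825×0.93648 = 0.269823 + 0.373476 = 0.643299.
Q̄ = (S_0/π) × [bracket] = (530/π) × 0.643299 = 108.53 W/m².
Ratio Q̄_A / Q̄_B = 132.88 / 108.53 = 1.224.

Q̄_A / Q̄_B ≈ 1.22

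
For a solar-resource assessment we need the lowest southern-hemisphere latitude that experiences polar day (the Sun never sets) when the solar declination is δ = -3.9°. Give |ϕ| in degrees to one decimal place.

|ϕ| = 86.1°

Polar day requires cos h₀ = −tan ϕ tan δ ≤ −1, i.e. tan ϕ tan δ ≥ 1.
The boundary is |tan ϕ| · |tan δ| = 1, so |ϕ| = 90° − |δ| = 90° − 3.9° = 86.1° in the southern hemisphere.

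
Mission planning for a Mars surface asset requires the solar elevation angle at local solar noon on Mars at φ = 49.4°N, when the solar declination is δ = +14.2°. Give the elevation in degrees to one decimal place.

At local noon the hour angle is zero, so the zenith angle equals |φ − δ| = |+49.4° − (+14.200°)| = 35.200°.
Elevation = 90° − 35.200° = 54.8°.

54.8°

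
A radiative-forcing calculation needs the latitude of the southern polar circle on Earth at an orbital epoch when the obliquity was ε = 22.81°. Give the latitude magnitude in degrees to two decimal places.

The polar circle is the lowest latitude that experiences at least one full rotation of continuous darkness at the northern-summer solstice; it lies at |φ| = 90° − ε = 90° − 22.81° = 67.19°.

67.19°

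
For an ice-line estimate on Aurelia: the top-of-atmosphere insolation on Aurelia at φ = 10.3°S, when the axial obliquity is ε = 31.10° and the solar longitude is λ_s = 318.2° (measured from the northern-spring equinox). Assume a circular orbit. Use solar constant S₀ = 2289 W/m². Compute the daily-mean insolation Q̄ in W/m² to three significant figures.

Q̄ ≈ 745 W/m²

Solar declination: sin δ = sin ε · sin λ_s = sin 31.10° × sin 318.2° = -0.34429, so δ = -20.138°.
cos H₀ = −tan(-10.3°) tan(-20.138°) = -0.0666, H₀ = 1.6375 rad.
Bracket: H₀ sin φ sin δ + cos φ cos δ sin H₀ = 1.6375×-0.17880×-0.34429 + 0.98389×0.93886×0.99778 = 0.100803 + 0.921684 = 1.022487.
Q̄ = (S₀/π) × [bracket] = (2289/π) × 1.022487 = 745.0 W/m².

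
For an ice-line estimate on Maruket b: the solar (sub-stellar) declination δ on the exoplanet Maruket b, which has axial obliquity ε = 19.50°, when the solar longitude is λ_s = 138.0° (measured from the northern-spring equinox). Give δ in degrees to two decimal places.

sin δ = sin ε · sin λ_s = sin 19.50° × sin 138.0° = 0.223360.
δ = arcsin(0.223360) = +12.91°.

δ = +12.91°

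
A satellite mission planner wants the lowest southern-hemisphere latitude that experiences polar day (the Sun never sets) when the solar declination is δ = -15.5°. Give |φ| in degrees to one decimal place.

|φ| = 74.5°

Polar day requires cos H₀ = −tan φ tan δ ≤ −1, i.e. tan φ tan δ ≥ 1.
The boundary is |tan φ| · |tan δ| = 1, so |φ| = 90° − |δ| = 90° − 15.5° = 74.5° in the southern hemisphere.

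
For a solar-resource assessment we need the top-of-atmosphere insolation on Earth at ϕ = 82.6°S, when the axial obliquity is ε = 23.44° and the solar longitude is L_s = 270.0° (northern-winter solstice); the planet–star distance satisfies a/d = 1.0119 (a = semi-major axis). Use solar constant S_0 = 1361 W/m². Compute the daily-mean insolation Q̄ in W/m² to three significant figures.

Q̄ ≈ 550 W/m²

Solar declination: sin δ = sin ε · sin L_s = sin 23.44° × sin 270.0° = -0.39779, so δ = -23.440°.
cos h₀ = −tan(-82.6°) tan(-23.440°) = -3.3383 ≤ −1 ⇒ polar day, h₀ = π.
Bracket: h₀ sin ϕ sin δ + cos ϕ cos δ sin h₀ = 3.1416×-0.99167×-0.39779 + 0.12880×0.91748×0.00000 = 1.239287 + 0.000000 = 1.239287.
Inverse-square distance factor (a/d)² = 1.0119² = 1.023942.
Q̄ = (S_0/π) × 1.023942 × [bracket] = (1361/π) × 1.023942 × 1.239287 = 549.7 W/m².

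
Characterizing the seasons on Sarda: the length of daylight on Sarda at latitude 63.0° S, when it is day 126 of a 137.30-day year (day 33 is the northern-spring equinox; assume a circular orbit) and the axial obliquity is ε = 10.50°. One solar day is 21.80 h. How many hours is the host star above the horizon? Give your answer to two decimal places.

13.20 h

Solar longitude: λ_s = 360° × (126 − 33)/137.30 = 243.846°.
sin δ = sin 10.50° × sin 243.846° = -0.16358, so δ = -9.415°.
cos H₀ = −tan φ · tan δ = −tan(-63.0°) × tan(-9.415°) = -0.3254, so H₀ = 1.9023 rad = 108.99°.
Daylight = 2H₀/(2π) × 21.80 h = (1.9023/π) × 21.80 = 13.20 h.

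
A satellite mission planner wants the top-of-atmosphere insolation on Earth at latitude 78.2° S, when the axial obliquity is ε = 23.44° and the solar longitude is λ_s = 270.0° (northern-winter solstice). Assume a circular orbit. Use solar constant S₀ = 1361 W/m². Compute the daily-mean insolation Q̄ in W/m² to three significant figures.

Solar declination: sin δ = sin ε · sin λ_s = sin 23.44° × sin 270.0° = -0.39779, so δ = -23.440°.
cos H₀ = −tan(-78.2°) tan(-23.440°) = -2.0754 ≤ −1 ⇒ polar day, H₀ = π.
Bracket: H₀ sin φ sin δ + cos φ cos δ sin H₀ = 3.1416×-0.97887×-0.39779 + 0.20450×0.91748×0.00000 = 1.223291 + 0.000000 = 1.223291.
Q̄ = (S₀/π) × [bracket] = (1361/π) × 1.223291 = 530.0 W/m².

Q̄ ≈ 530 W/m²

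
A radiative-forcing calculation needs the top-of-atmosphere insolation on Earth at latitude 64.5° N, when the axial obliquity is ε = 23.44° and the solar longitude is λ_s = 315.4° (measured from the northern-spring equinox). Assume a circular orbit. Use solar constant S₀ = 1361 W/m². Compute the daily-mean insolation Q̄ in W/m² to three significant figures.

Q̄ ≈ 42.0 W/m²

Solar declination: sin δ = sin ε · sin λ_s = sin 23.44° × sin 315.4° = -0.27931, so δ = -16.219°.
cos H₀ = −tan(+64.5°) tan(-16.219°) = 0.6099, H₀ = 0.9149 rad.
Bracket: H₀ sin φ sin δ + cos φ cos δ sin H₀ = 0.9149×0.90259×-0.27931 + 0.43051×0.96020×0.79251 = -0.230648 + 0.327604 = 0.096956.
Q̄ = (S₀/π) × [bracket] = (1361/π) × 0.096956 = 42.00 W/m².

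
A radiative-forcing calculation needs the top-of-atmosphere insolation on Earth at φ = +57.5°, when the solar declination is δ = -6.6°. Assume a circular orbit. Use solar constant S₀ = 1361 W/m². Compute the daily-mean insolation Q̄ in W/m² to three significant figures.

cos H₀ = −tan(+57.5°) tan(-6.600°) = 0.1816, H₀ = 1.3882 rad.
Bracket: H₀ sin φ sin δ + cos φ cos δ sin H₀ = 1.3882×0.84339×-0.11494 + 0.53730×0.99337×0.98337 = -0.134571 + 0.524862 = 0.390291.
Q̄ = (S₀/π) × [bracket] = (1361/π) × 0.390291 = 169.1 W/m².

Q̄ ≈ 169 W/m²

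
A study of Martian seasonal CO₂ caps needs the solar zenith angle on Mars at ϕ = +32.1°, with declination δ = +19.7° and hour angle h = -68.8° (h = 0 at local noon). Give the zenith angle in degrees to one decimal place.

cos θ_z = sin ϕ sin δ + cos ϕ cos δ cos h = 0.179132 + 0.288410 = 0.467542.
θ_z = arccos(0.467542) = 62.1°.

θ_z = 62.1°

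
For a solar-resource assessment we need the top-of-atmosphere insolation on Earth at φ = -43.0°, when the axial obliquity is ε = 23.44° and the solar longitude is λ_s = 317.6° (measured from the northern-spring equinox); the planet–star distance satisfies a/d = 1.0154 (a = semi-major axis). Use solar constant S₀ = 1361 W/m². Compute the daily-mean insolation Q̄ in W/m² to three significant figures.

Q̄ ≈ 454 W/m²

Solar declination: sin δ = sin ε · sin λ_s = sin 23.44° × sin 317.6° = -0.26823, so δ = -15.559°.
cos H₀ = −tan(-43.0°) tan(-15.559°) = -0.2596, H₀ = 1.8334 rad.
Bracket: H₀ sin φ sin δ + cos φ cos δ sin H₀ = 1.8334×-0.68200×-0.26823 + 0.73135×0.96335×0.96570 = 0.335389 + 0.680380 = 1.015769.
Inverse-square distance factor (a/d)² = 1.0154² = 1.031037.
Q̄ = (S₀/π) × 1.031037 × [bracket] = (1361/π) × 1.031037 × 1.015769 = 453.7 W/m².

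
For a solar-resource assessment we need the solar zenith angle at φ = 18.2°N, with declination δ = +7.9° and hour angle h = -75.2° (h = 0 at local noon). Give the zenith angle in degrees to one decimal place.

θ_z = 73.5°

cos θ_z = sin φ sin δ + cos φ cos δ cos h = 0.042929 + 0.240363 = 0.283292.
θ_z = arccos(0.283292) = 73.5°.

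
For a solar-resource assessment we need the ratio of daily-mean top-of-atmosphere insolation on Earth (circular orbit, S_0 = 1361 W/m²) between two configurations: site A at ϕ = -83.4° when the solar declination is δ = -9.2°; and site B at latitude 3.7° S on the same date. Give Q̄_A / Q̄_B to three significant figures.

Q̄_A / Q̄_B ≈ 0.498

— Configuration A (ϕ=-83.4°):
cos h₀ = −tan(-83.4°) tan(-9.200°) = -1.3998 ≤ −1 ⇒ polar day, h₀ = π.
Bracket: h₀ sin ϕ sin δ + cos ϕ cos δ sin h₀ = 3.1416×-0.99337×-0.15988 + 0.11494×0.98714×0.00000 = 0.498949 + 0.000000 = 0.498949.
Q̄ = (S_0/π) × [bracket] = (1361/π) × 0.498949 = 216.15 W/m².
— Configuration B (ϕ=-3.7°):
cos h₀ = −tan(-3.7°) tan(-9.200°) = -0.0105, h₀ = 1.5813 rad.
Bracket: h₀ sin ϕ sin δ + cos ϕ cos δ sin h₀ = 1.5813×-0.06453×-0.15988 + 0.99792×0.98714×0.99995 = 0.016314 + 0.985037 = 1.001351.
Q̄ = (S_0/π) × [bracket] = (1361/π) × 1.001351 = 433.81 W/m².
Ratio Q̄_A / Q̄_B = 216.15 / 433.81 = 0.4983.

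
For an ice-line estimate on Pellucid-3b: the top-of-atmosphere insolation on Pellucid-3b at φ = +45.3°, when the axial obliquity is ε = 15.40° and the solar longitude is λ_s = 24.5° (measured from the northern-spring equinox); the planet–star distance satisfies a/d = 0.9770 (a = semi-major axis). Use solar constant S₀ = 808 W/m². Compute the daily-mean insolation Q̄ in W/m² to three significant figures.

Solar declination: sin δ = sin ε · sin λ_s = sin 15.40° × sin 24.5° = 0.11012, so δ = +6.322°.
cos H₀ = −tan(+45.3°) tan(+6.322°) = -0.1120, H₀ = 1.6830 rad.
Bracket: H₀ sin φ sin δ + cos φ cos δ sin H₀ = 1.6830×0.71080×0.11012 + 0.70339×0.99392×0.99371 = 0.131734 + 0.694716 = 0.826450.
Inverse-square distance factor (a/d)² = 0.9770² = 0.954529.
Q̄ = (S₀/π) × 0.954529 × [bracket] = (808/π) × 0.954529 × 0.826450 = 202.9 W/m².

Q̄ ≈ 203 W/m²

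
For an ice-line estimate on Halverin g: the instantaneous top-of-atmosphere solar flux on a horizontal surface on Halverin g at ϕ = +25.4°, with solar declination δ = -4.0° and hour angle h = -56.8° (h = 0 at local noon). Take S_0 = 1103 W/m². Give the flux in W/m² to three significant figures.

511 W/m²

cos θ_z = sin ϕ sin δ + cos ϕ cos δ cos h = -0.029921 + 0.493428 = 0.463507.
Flux = S_0 · cos θ_z = 1103 × 0.463507 = 511.2 W/m².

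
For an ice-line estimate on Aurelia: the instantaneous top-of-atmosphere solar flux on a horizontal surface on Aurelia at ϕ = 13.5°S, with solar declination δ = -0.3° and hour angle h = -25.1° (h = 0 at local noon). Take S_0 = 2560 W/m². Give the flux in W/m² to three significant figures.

2.26e+03 W/m²

cos θ_z = sin ϕ sin δ + cos ϕ cos δ cos h = 0.001222 + 0.880536 = 0.881758.
Flux = S_0 · cos θ_z = 2560 × 0.881758 = 2257 W/m².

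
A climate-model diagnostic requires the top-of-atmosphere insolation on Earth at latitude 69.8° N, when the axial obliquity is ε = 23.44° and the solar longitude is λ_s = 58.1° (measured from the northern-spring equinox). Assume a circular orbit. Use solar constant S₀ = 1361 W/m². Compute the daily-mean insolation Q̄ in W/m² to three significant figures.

Solar declination: sin δ = sin ε · sin λ_s = sin 23.44° × sin 58.1° = 0.33771, so δ = +19.737°.
cos H₀ = −tan(+69.8°) tan(+19.737°) = -0.9752, H₀ = 2.9183 rad.
Bracket: H₀ sin φ sin δ + cos φ cos δ sin H₀ = 2.9183×0.93849×0.33771 + 0.34530×0.94125×0.22149 = 0.924919 + 0.071987 = 0.996906.
Q̄ = (S₀/π) × [bracket] = (1361/π) × 0.996906 = 431.9 W/m².

Q̄ ≈ 432 W/m²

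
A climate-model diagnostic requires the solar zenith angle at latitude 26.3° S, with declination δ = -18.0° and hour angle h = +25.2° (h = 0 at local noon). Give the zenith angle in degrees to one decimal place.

θ_z = 24.7°

cos θ_z = sin φ sin δ + cos φ cos δ cos h = 0.136917 + 0.771464 = 0.908381.
θ_z = arccos(0.908381) = 24.7°.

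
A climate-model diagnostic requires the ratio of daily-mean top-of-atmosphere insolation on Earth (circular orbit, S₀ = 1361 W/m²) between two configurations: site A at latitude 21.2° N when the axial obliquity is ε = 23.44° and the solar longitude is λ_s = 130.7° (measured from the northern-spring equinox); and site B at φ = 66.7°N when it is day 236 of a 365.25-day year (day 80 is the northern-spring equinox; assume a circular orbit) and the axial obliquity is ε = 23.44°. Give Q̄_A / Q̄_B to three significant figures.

— Configuration A (φ=+21.2°):
Solar declination: sin δ = sin ε · sin λ_s = sin 23.44° × sin 130.7° = 0.30158, so δ = +17.552°.
cos H₀ = −tan(+21.2°) tan(+17.552°) = -0.1227, H₀ = 1.6938 rad.
Bracket: H₀ sin φ sin δ + cos φ cos δ sin H₀ = 1.6938×0.36162×0.30158 + 0.93232×0.95344×0.99245 = 0.184721 + 0.882200 = 1.066921.
Q̄ = (S₀/π) × [bracket] = (1361/π) × 1.066921 = 462.21 W/m².
— Configuration B (φ=+66.7°):
Solar longitude: λ_s = 360° × (236 − 80)/365.25 = 153.758°.
sin δ = sin 23.44° × sin 153.758° = 0.17589, so δ = +10.130°.
cos H₀ = −tan(+66.7°) tan(+10.130°) = -0.4149, H₀ = 1.9986 rad.
Bracket: H₀ sin φ sin δ + cos φ cos δ sin H₀ = 1.9986×0.91845×0.17589 + 0.39555×0.98441×0.90988 = 0.322866 + 0.354292 = 0.677158.
Q̄ = (S₀/π) × [bracket] = (1361/π) × 0.677158 = 293.36 W/m².
Ratio Q̄_A / Q̄_B = 462.21 / 293.36 = 1.576.

Q̄_A / Q̄_B ≈ 1.58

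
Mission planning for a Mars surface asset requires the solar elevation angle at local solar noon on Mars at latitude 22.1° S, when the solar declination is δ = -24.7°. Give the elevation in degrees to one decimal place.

87.4°

At local noon the hour angle is zero, so the zenith angle equals |φ − δ| = |-22.1° − (-24.700°)| = 2.600°.
Elevation = 90° − 2.600° = 87.4°.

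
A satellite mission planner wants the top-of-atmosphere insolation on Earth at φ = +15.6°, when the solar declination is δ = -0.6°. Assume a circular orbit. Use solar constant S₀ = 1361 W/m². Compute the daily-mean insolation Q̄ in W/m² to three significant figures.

Q̄ ≈ 415 W/m²

cos H₀ = −tan(+15.6°) tan(-0.600°) = 0.0029, H₀ = 1.5679 rad.
Bracket: H₀ sin φ sin δ + cos φ cos δ sin H₀ = 1.5679×0.26892×-0.01047 + 0.96316×0.99995×1.00000 = -0.004415 + 0.963112 = 0.958697.
Q̄ = (S₀/π) × [bracket] = (1361/π) × 0.958697 = 415.3 W/m².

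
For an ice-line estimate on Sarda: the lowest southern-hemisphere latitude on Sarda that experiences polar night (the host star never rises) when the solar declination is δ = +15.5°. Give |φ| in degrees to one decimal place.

Polar night requires cos H₀ = −tan φ tan δ ≥ 1, i.e. tan φ tan δ ≤ −1.
The boundary is |tan φ| · |tan δ| = 1, so |φ| = 90° − |δ| = 90° − 15.5° = 74.5° in the southern hemisphere.

|φ| = 74.5°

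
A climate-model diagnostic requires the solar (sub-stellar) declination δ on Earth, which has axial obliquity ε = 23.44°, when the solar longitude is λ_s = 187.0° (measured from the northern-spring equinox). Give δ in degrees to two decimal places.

δ = -2.78°

sin δ = sin ε · sin λ_s = sin 23.44° × sin 187.0° = -0.048478.
δ = arcsin(-0.048478) = -2.78°.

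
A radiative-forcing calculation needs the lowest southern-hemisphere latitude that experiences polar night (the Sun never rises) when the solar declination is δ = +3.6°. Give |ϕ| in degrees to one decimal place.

|ϕ| = 86.4°

Polar night requires cos h₀ = −tan ϕ tan δ ≥ 1, i.e. tan ϕ tan δ ≤ −1.
The boundary is |tan ϕ| · |tan δ| = 1, so |ϕ| = 90° − |δ| = 90° − 3.6° = 86.4° in the southern hemisphere.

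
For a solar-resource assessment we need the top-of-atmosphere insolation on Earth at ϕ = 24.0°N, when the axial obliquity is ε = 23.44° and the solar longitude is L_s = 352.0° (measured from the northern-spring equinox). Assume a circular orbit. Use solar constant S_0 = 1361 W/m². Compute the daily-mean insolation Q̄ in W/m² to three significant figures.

Solar declination: sin δ = sin ε · sin L_s = sin 23.44° × sin 352.0° = -0.05536, so δ = -3.174°.
cos h₀ = −tan(+24.0°) tan(-3.174°) = 0.0247, h₀ = 1.5461 rad.
Bracket: h₀ sin ϕ sin δ + cos ϕ cos δ sin h₀ = 1.5461×0.40674×-0.05536 + 0.91355×0.99847×0.99970 = -0.034814 + 0.911879 = 0.877065.
Q̄ = (S_0/π) × [bracket] = (1361/π) × 0.877065 = 380.0 W/m².

Q̄ ≈ 380 W/m²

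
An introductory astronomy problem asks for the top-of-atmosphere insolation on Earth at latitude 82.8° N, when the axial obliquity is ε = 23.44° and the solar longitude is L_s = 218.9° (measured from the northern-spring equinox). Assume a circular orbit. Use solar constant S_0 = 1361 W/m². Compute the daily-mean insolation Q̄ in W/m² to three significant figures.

Solar declination: sin δ = sin ε · sin L_s = sin 23.44° × sin 218.9° = -0.24980, so δ = -14.465°.
cos h₀ = −tan(+82.8°) tan(-14.465°) = 2.0421 ≥ 1 ⇒ polar night, h₀ = 0 and Q̄ = 0.

Q̄ ≈ 0.00 W/m²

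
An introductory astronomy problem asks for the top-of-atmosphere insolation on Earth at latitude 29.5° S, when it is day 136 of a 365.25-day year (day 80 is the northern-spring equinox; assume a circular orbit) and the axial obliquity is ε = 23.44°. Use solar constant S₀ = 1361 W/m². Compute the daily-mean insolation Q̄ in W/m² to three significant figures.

Solar longitude: λ_s = 360° × (136 − 80)/365.25 = 55.195°.
sin δ = sin 23.44° × sin 55.195° = 0.32662, so δ = +19.064°.
cos H₀ = −tan(-29.5°) tan(+19.064°) = 0.1955, H₀ = 1.3740 rad.
Bracket: H₀ sin φ sin δ + cos φ cos δ sin H₀ = 1.3740×-0.49242×0.32662 + 0.87036×0.94515×0.98070 = -0.220986 + 0.806744 = 0.585758.
Q̄ = (S₀/π) × [bracket] = (1361/π) × 0.585758 = 253.8 W/m².

Q̄ ≈ 254 W/m²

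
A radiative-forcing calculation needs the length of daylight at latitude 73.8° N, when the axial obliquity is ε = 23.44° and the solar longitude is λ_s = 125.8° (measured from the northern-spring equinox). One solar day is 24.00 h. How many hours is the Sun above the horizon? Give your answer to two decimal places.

24.00 h

Solar declination: sin δ = sin ε · sin λ_s = sin 23.44° × sin 125.8° = 0.32263, so δ = +18.822°.
Sunrise equation: cos H₀ = −tan φ · tan δ = -1.1732 ≤ −1, so the Sun never sets (polar day) and H₀ = π.
Daylight = 2H₀/(2π) × 24.00 h = (3.1416/π) × 24.00 = 24.00 h.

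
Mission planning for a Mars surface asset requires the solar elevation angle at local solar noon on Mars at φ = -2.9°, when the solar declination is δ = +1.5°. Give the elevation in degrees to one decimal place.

At local noon the hour angle is zero, so the zenith angle equals |φ − δ| = |-2.9° − (+1.500°)| = 4.400°.
Elevation = 90° − 4.400° = 85.6°.

85.6°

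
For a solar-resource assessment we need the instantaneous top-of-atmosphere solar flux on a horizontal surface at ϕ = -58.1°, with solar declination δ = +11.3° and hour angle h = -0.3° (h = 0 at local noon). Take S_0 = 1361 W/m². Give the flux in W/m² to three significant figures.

cos θ_z = sin ϕ sin δ + cos ϕ cos δ cos h = -0.166353 + 0.518187 = 0.351834.
Flux = S_0 · cos θ_z = 1361 × 0.351834 = 478.8 W/m².

479 W/m²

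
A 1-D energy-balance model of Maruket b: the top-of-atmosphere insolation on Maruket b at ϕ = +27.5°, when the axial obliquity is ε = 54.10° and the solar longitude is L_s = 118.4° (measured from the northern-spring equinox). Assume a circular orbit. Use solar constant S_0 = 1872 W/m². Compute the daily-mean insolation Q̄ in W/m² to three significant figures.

Solar declination: sin δ = sin ε · sin L_s = sin 54.10° × sin 118.4° = 0.71255, so δ = +45.443°.
cos h₀ = −tan(+27.5°) tan(+45.443°) = -0.5287, h₀ = 2.1278 rad.
Bracket: h₀ sin ϕ sin δ + cos ϕ cos δ sin h₀ = 2.1278×0.46175×0.71255 + 0.88701×0.70162×0.84882 = 0.700089 + 0.528258 = 1.228347.
Q̄ = (S_0/π) × [bracket] = (1872/π) × 1.228347 = 731.9 W/m².

Q̄ ≈ 732 W/m²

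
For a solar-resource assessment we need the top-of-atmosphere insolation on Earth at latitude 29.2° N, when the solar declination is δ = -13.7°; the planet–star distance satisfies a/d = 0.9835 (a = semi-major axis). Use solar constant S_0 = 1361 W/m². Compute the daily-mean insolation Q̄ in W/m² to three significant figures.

cos h₀ = −tan(+29.2°) tan(-13.700°) = 0.1362, h₀ = 1.4341 rad.
Bracket: h₀ sin ϕ sin δ + cos ϕ cos δ sin h₀ = 1.4341×0.48786×-0.23684 + 0.87292×0.97155×0.99068 = -0.165703 + 0.840181 = 0.674478.
Inverse-square distance factor (a/d)² = 0.9835² = 0.967272.
Q̄ = (S_0/π) × 0.967272 × [bracket] = (1361/π) × 0.967272 × 0.674478 = 282.6 W/m².

Q̄ ≈ 283 W/m²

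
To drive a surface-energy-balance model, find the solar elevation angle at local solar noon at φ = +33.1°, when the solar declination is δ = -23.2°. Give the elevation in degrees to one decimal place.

At local noon the hour angle is zero, so the zenith angle equals |φ − δ| = |+33.1° − (-23.200°)| = 56.300°.
Elevation = 90° − 56.300° = 33.7°.

33.7°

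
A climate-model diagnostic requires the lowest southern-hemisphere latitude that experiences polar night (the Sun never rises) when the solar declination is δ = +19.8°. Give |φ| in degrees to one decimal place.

Polar night requires cos H₀ = −tan φ tan δ ≥ 1, i.e. tan φ tan δ ≤ −1.
The boundary is |tan φ| · |tan δ| = 1, so |φ| = 90° − |δ| = 90° − 19.8° = 70.2° in the southern hemisphere.

|φ| = 70.2°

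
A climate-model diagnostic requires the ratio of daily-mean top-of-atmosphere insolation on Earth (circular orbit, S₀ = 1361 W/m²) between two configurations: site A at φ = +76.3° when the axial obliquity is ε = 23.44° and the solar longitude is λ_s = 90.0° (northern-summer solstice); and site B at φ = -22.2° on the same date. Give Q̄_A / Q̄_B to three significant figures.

— Configuration A (φ=+76.3°):
Solar declination: sin δ = sin ε · sin λ_s = sin 23.44° × sin 90.0° = 0.39779, so δ = +23.440°.
cos H₀ = −tan(+76.3°) tan(+23.440°) = -1.7786 ≤ −1 ⇒ polar day, H₀ = π.
Bracket: H₀ sin φ sin δ + cos φ cos δ sin H₀ = 3.1416×0.97155×0.39779 + 0.23684×0.91748×0.00000 = 1.214143 + 0.000000 = 1.214143.
Q̄ = (S₀/π) × [bracket] = (1361/π) × 1.214143 = 525.99 W/m².
— Configuration B (φ=-22.2°):
cos H₀ = −tan(-22.2°) tan(+23.440°) = 0.1769, H₀ = 1.3929 rad.
Bracket: H₀ sin φ sin δ + cos φ cos δ sin H₀ = 1.3929×-0.37784×0.39779 + 0.92587×0.91748×0.98422 = -0.209354 + 0.836063 = 0.626709.
Q̄ = (S₀/π) × [bracket] = (1361/π) × 0.626709 = 271.50 W/m².
Ratio Q̄_A / Q̄_B = 525.99 / 271.50 = 1.937.

Q̄_A / Q̄_B ≈ 1.94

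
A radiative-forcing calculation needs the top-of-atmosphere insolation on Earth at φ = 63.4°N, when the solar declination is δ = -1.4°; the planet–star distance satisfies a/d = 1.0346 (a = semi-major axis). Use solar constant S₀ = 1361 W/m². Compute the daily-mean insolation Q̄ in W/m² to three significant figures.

cos H₀ = −tan(+63.4°) tan(-1.400°) = 0.0488, H₀ = 1.5220 rad.
Bracket: H₀ sin φ sin δ + cos φ cos δ sin H₀ = 1.5220×0.89415×-0.02443 + 0.44776×0.99970×0.99881 = -0.033247 + 0.447093 = 0.413846.
Inverse-square distance factor (a/d)² = 1.0346² = 1.070397.
Q̄ = (S₀/π) × 1.070397 × [bracket] = (1361/π) × 1.070397 × 0.413846 = 191.9 W/m².

Q̄ ≈ 192 W/m²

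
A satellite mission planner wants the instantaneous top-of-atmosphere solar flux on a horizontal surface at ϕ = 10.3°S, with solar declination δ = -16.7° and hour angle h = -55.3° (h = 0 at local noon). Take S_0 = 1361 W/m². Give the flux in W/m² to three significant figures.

800 W/m²

cos θ_z = sin ϕ sin δ + cos ϕ cos δ cos h = 0.051381 + 0.536482 = 0.587863.
Flux = S_0 · cos θ_z = 1361 × 0.587863 = 800.1 W/m².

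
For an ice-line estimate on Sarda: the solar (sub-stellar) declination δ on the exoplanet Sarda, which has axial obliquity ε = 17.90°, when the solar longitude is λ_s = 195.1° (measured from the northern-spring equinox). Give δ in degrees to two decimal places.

sin δ = sin ε · sin λ_s = sin 17.90° × sin 195.1° = -0.080068.
δ = arcsin(-0.080068) = -4.59°.

δ = -4.59°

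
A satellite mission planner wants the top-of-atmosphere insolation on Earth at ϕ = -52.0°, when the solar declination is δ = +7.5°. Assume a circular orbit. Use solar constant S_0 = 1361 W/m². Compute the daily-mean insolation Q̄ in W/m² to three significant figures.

cos h₀ = −tan(-52.0°) tan(+7.500°) = 0.1685, h₀ = 1.4015 rad.
Bracket: h₀ sin ϕ sin δ + cos ϕ cos δ sin h₀ = 1.4015×-0.78801×0.13053 + 0.61566×0.99144×0.98570 = -0.144157 + 0.601661 = 0.457504.
Q̄ = (S_0/π) × [bracket] = (1361/π) × 0.457504 = 198.2 W/m².

Q̄ ≈ 198 W/m²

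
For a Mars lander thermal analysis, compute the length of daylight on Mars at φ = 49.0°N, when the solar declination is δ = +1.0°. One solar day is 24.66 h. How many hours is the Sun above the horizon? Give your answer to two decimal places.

12.49 h

cos H₀ = −tan φ · tan δ = −tan(+49.0°) × tan(+1.000°) = -0.0201, so H₀ = 1.5909 rad = 91.15°.
Daylight = 2H₀/(2π) × 24.66 h = (1.5909/π) × 24.66 = 12.49 h.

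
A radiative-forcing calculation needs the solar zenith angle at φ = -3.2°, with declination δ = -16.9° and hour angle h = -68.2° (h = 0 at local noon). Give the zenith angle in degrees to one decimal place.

θ_z = 68.2°

cos θ_z = sin φ sin δ + cos φ cos δ cos h = 0.016227 + 0.354776 = 0.371003.
θ_z = arccos(0.371003) = 68.2°.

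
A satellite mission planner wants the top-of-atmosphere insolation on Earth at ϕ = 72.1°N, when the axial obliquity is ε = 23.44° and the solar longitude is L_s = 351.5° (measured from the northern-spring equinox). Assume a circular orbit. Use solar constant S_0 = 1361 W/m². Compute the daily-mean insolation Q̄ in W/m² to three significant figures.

Q̄ ≈ 97.1 W/m²

Solar declination: sin δ = sin ε · sin L_s = sin 23.44° × sin 351.5° = -0.05880, so δ = -3.371°.
cos h₀ = −tan(+72.1°) tan(-3.371°) = 0.1824, h₀ = 1.3874 rad.
Bracket: h₀ sin ϕ sin δ + cos ϕ cos δ sin h₀ = 1.3874×0.95159×-0.05880 + 0.30736×0.99827×0.98323 = -0.077630 + 0.301683 = 0.224053.
Q̄ = (S_0/π) × [bracket] = (1361/π) × 0.224053 = 97.06 W/m².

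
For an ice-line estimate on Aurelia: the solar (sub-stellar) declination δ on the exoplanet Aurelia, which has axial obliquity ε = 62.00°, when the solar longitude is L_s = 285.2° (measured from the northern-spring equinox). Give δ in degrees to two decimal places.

sin δ = sin ε · sin L_s = sin 62.00° × sin 285.2° = -0.852059.
δ = arcsin(-0.852059) = -58.44°.

δ = -58.44°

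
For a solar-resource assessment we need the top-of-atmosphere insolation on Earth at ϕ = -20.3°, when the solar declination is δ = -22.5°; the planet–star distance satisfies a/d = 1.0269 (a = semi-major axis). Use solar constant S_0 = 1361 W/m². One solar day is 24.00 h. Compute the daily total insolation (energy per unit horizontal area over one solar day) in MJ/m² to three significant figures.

cos h₀ = −tan(-20.3°) tan(-22.500°) = -0.1532, h₀ = 1.7246 rad.
Bracket: h₀ sin ϕ sin δ + cos ϕ cos δ sin h₀ = 1.7246×-0.34694×-0.38268 + 0.93789×0.92388×0.98819 = 0.228970 + 0.856264 = 1.085234.
Inverse-square distance factor (a/d)² = 1.0269² = 1.054524.
Q̄ = (S_0/π) × 1.054524 × [bracket] = (1361/π) × 1.054524 × 1.085234 = 495.78 W/m².
Daily total = Q̄ × 24.00 h × 3600 s/h = 495.78 × 24.00 × 3600 / 10⁶ = 42.84 MJ/m².

42.8 MJ/m²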